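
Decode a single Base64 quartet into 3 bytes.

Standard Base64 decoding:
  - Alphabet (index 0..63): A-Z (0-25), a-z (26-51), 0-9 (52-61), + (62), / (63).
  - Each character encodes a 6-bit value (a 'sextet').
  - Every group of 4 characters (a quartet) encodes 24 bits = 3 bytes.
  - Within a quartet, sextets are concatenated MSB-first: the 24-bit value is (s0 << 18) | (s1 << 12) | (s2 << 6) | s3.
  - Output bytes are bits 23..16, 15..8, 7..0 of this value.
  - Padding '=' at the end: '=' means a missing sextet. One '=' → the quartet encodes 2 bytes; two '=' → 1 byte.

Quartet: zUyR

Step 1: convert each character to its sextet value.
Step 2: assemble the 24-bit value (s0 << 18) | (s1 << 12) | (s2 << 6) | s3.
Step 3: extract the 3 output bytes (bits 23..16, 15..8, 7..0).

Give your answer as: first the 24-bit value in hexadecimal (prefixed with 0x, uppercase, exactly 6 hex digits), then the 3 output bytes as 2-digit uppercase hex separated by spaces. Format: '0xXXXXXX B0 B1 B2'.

Answer: 0xCD4C91 CD 4C 91

Derivation:
Sextets: z=51, U=20, y=50, R=17
24-bit: (51<<18) | (20<<12) | (50<<6) | 17
      = 0xCC0000 | 0x014000 | 0x000C80 | 0x000011
      = 0xCD4C91
Bytes: (v>>16)&0xFF=CD, (v>>8)&0xFF=4C, v&0xFF=91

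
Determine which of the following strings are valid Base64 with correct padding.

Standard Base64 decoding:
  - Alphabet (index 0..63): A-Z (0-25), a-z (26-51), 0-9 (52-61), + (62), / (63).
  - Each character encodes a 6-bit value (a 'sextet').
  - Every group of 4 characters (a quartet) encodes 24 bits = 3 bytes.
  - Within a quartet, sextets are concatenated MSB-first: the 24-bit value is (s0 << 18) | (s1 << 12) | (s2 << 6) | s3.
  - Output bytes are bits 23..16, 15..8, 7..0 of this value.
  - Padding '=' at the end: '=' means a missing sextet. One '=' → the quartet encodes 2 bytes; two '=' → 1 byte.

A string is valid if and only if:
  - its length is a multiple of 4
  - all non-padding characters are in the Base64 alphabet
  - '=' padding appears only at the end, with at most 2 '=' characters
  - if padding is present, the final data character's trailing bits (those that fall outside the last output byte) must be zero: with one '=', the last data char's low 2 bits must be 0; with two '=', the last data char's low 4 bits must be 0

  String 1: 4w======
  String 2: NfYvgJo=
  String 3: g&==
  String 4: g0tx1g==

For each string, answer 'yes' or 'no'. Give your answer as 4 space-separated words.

String 1: '4w======' → invalid (6 pad chars (max 2))
String 2: 'NfYvgJo=' → valid
String 3: 'g&==' → invalid (bad char(s): ['&'])
String 4: 'g0tx1g==' → valid

Answer: no yes no yes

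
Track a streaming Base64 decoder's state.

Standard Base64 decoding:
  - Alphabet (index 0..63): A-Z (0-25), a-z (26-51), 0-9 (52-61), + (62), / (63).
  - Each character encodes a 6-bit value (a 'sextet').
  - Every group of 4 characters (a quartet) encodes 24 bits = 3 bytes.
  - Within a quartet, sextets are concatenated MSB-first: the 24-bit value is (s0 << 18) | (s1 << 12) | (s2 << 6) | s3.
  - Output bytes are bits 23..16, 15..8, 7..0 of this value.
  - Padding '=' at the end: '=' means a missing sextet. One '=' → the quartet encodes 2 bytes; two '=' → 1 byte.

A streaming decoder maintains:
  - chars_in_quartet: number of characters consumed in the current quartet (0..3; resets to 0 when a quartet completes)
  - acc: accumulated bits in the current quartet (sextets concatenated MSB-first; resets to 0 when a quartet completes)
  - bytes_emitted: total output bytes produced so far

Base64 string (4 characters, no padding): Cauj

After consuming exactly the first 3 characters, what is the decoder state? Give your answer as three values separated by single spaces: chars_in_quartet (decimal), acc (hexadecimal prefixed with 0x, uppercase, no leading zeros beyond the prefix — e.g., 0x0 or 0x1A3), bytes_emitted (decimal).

Answer: 3 0x26AE 0

Derivation:
After char 0 ('C'=2): chars_in_quartet=1 acc=0x2 bytes_emitted=0
After char 1 ('a'=26): chars_in_quartet=2 acc=0x9A bytes_emitted=0
After char 2 ('u'=46): chars_in_quartet=3 acc=0x26AE bytes_emitted=0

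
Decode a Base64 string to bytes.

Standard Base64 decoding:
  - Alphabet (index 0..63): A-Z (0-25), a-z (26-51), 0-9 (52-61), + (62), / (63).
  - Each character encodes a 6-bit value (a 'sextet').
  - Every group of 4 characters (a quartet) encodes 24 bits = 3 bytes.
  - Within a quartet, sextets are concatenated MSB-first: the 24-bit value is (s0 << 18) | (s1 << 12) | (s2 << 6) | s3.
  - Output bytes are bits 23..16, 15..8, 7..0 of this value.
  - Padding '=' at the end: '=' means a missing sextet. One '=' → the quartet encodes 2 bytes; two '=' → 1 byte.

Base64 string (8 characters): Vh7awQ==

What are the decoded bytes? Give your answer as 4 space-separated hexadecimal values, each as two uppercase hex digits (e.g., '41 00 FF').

Answer: 56 1E DA C1

Derivation:
After char 0 ('V'=21): chars_in_quartet=1 acc=0x15 bytes_emitted=0
After char 1 ('h'=33): chars_in_quartet=2 acc=0x561 bytes_emitted=0
After char 2 ('7'=59): chars_in_quartet=3 acc=0x1587B bytes_emitted=0
After char 3 ('a'=26): chars_in_quartet=4 acc=0x561EDA -> emit 56 1E DA, reset; bytes_emitted=3
After char 4 ('w'=48): chars_in_quartet=1 acc=0x30 bytes_emitted=3
After char 5 ('Q'=16): chars_in_quartet=2 acc=0xC10 bytes_emitted=3
Padding '==': partial quartet acc=0xC10 -> emit C1; bytes_emitted=4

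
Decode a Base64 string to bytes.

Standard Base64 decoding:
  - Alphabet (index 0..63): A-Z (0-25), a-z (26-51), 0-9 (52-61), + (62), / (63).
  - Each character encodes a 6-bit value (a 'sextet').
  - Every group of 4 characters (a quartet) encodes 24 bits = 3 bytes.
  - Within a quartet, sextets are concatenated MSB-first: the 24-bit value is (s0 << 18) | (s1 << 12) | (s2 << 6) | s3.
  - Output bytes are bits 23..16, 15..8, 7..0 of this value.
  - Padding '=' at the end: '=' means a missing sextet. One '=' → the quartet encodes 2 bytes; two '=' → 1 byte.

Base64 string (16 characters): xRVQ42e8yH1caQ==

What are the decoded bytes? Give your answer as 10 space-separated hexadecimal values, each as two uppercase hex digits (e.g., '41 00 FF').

Answer: C5 15 50 E3 67 BC C8 7D 5C 69

Derivation:
After char 0 ('x'=49): chars_in_quartet=1 acc=0x31 bytes_emitted=0
After char 1 ('R'=17): chars_in_quartet=2 acc=0xC51 bytes_emitted=0
After char 2 ('V'=21): chars_in_quartet=3 acc=0x31455 bytes_emitted=0
After char 3 ('Q'=16): chars_in_quartet=4 acc=0xC51550 -> emit C5 15 50, reset; bytes_emitted=3
After char 4 ('4'=56): chars_in_quartet=1 acc=0x38 bytes_emitted=3
After char 5 ('2'=54): chars_in_quartet=2 acc=0xE36 bytes_emitted=3
After char 6 ('e'=30): chars_in_quartet=3 acc=0x38D9E bytes_emitted=3
After char 7 ('8'=60): chars_in_quartet=4 acc=0xE367BC -> emit E3 67 BC, reset; bytes_emitted=6
After char 8 ('y'=50): chars_in_quartet=1 acc=0x32 bytes_emitted=6
After char 9 ('H'=7): chars_in_quartet=2 acc=0xC87 bytes_emitted=6
After char 10 ('1'=53): chars_in_quartet=3 acc=0x321F5 bytes_emitted=6
After char 11 ('c'=28): chars_in_quartet=4 acc=0xC87D5C -> emit C8 7D 5C, reset; bytes_emitted=9
After char 12 ('a'=26): chars_in_quartet=1 acc=0x1A bytes_emitted=9
After char 13 ('Q'=16): chars_in_quartet=2 acc=0x690 bytes_emitted=9
Padding '==': partial quartet acc=0x690 -> emit 69; bytes_emitted=10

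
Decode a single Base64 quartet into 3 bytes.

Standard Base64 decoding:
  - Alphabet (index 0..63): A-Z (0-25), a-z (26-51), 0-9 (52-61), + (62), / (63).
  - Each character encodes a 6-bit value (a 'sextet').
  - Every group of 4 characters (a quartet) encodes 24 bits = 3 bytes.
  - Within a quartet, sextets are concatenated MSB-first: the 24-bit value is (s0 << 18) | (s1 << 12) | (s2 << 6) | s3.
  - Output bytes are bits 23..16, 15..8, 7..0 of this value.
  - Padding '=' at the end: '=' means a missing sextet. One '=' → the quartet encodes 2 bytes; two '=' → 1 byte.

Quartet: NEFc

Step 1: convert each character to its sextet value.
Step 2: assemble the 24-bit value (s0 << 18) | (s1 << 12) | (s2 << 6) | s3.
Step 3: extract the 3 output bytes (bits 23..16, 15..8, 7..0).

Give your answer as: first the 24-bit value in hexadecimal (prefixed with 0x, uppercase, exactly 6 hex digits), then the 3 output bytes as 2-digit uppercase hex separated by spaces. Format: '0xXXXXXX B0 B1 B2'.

Answer: 0x34415C 34 41 5C

Derivation:
Sextets: N=13, E=4, F=5, c=28
24-bit: (13<<18) | (4<<12) | (5<<6) | 28
      = 0x340000 | 0x004000 | 0x000140 | 0x00001C
      = 0x34415C
Bytes: (v>>16)&0xFF=34, (v>>8)&0xFF=41, v&0xFF=5C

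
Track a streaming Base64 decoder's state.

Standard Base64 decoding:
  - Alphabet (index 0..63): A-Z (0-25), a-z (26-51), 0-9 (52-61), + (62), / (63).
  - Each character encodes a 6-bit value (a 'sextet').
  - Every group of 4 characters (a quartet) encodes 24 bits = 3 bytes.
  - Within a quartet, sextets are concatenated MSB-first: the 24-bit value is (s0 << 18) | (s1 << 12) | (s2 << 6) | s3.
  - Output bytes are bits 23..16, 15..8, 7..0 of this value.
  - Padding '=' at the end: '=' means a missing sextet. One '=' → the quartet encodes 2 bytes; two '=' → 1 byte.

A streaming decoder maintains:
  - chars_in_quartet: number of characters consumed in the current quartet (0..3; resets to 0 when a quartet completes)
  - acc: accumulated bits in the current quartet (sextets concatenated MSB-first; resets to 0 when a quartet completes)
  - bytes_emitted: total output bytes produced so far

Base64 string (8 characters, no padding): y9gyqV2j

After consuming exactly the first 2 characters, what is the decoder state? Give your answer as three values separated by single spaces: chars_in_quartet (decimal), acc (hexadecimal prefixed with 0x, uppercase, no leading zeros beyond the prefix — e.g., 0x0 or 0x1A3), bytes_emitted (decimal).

Answer: 2 0xCBD 0

Derivation:
After char 0 ('y'=50): chars_in_quartet=1 acc=0x32 bytes_emitted=0
After char 1 ('9'=61): chars_in_quartet=2 acc=0xCBD bytes_emitted=0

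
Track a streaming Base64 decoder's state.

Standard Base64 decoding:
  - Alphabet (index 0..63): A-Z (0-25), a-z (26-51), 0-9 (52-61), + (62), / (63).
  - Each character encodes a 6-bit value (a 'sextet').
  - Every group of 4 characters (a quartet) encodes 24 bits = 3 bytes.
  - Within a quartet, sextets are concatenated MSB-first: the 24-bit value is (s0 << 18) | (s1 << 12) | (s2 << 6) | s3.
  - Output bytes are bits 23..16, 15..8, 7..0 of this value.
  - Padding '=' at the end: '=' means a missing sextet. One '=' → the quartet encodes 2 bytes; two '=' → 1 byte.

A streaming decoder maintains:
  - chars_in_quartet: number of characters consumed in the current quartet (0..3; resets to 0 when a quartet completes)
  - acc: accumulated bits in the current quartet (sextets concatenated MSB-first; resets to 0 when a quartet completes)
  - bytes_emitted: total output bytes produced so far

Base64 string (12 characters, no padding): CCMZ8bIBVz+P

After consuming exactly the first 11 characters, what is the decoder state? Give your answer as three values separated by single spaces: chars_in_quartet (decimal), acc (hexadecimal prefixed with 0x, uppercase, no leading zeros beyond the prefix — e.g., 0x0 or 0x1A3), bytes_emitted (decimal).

After char 0 ('C'=2): chars_in_quartet=1 acc=0x2 bytes_emitted=0
After char 1 ('C'=2): chars_in_quartet=2 acc=0x82 bytes_emitted=0
After char 2 ('M'=12): chars_in_quartet=3 acc=0x208C bytes_emitted=0
After char 3 ('Z'=25): chars_in_quartet=4 acc=0x82319 -> emit 08 23 19, reset; bytes_emitted=3
After char 4 ('8'=60): chars_in_quartet=1 acc=0x3C bytes_emitted=3
After char 5 ('b'=27): chars_in_quartet=2 acc=0xF1B bytes_emitted=3
After char 6 ('I'=8): chars_in_quartet=3 acc=0x3C6C8 bytes_emitted=3
After char 7 ('B'=1): chars_in_quartet=4 acc=0xF1B201 -> emit F1 B2 01, reset; bytes_emitted=6
After char 8 ('V'=21): chars_in_quartet=1 acc=0x15 bytes_emitted=6
After char 9 ('z'=51): chars_in_quartet=2 acc=0x573 bytes_emitted=6
After char 10 ('+'=62): chars_in_quartet=3 acc=0x15CFE bytes_emitted=6

Answer: 3 0x15CFE 6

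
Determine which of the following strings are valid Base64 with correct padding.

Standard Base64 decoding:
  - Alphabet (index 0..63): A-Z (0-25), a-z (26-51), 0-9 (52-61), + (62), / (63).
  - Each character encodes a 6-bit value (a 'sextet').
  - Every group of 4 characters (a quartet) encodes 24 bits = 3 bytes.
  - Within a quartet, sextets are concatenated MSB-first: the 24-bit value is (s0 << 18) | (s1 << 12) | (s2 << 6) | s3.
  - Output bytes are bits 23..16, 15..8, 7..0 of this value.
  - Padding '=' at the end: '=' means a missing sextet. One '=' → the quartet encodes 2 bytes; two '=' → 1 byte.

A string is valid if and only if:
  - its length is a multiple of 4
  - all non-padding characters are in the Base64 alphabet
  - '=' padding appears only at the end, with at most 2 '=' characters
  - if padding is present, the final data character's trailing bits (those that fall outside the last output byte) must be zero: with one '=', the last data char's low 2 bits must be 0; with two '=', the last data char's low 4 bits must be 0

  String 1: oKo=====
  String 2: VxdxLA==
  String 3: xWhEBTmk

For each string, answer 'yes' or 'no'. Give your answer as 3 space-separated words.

String 1: 'oKo=====' → invalid (5 pad chars (max 2))
String 2: 'VxdxLA==' → valid
String 3: 'xWhEBTmk' → valid

Answer: no yes yes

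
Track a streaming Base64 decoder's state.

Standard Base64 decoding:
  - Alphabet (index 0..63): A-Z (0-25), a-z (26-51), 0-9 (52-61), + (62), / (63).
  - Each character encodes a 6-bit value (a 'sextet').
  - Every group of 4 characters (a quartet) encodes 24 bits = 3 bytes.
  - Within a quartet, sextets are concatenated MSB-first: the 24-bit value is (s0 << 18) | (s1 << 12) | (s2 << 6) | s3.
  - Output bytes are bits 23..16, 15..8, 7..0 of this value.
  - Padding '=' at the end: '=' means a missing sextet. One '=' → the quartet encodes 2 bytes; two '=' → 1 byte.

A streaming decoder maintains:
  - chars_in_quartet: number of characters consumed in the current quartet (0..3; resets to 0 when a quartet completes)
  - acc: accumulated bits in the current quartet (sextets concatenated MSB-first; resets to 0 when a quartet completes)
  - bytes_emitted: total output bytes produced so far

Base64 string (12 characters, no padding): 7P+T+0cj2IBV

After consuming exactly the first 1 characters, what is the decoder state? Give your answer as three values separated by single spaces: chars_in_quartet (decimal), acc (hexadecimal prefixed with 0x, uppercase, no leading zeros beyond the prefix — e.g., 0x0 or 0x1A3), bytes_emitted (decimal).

After char 0 ('7'=59): chars_in_quartet=1 acc=0x3B bytes_emitted=0

Answer: 1 0x3B 0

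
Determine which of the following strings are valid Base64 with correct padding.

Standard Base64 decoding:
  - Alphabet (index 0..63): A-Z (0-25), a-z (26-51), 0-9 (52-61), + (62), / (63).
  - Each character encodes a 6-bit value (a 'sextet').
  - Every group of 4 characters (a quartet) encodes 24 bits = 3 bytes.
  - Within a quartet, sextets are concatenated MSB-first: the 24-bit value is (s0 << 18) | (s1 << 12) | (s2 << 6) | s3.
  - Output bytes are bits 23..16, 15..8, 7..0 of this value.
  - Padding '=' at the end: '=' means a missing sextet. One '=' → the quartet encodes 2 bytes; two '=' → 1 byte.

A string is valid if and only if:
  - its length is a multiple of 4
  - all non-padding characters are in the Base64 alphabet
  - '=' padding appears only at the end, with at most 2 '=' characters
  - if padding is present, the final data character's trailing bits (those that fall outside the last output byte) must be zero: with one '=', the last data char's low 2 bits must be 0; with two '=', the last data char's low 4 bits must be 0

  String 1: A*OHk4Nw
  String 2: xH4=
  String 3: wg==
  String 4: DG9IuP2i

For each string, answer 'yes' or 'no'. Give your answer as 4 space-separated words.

Answer: no yes yes yes

Derivation:
String 1: 'A*OHk4Nw' → invalid (bad char(s): ['*'])
String 2: 'xH4=' → valid
String 3: 'wg==' → valid
String 4: 'DG9IuP2i' → valid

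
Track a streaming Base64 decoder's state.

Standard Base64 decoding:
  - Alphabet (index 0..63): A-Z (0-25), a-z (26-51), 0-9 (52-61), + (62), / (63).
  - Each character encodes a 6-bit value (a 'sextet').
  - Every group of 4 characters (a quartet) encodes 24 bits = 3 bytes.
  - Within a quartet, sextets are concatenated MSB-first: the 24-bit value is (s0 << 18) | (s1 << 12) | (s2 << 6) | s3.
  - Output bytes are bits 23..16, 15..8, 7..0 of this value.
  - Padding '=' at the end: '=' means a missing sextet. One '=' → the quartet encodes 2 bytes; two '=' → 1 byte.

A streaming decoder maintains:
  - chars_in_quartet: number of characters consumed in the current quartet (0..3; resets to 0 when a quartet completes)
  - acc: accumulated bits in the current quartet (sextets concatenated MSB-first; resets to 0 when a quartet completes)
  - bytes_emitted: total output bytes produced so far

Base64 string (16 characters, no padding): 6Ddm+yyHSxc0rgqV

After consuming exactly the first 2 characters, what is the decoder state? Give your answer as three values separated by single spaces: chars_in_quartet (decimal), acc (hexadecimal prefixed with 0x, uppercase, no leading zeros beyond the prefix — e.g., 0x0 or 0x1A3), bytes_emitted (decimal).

Answer: 2 0xE83 0

Derivation:
After char 0 ('6'=58): chars_in_quartet=1 acc=0x3A bytes_emitted=0
After char 1 ('D'=3): chars_in_quartet=2 acc=0xE83 bytes_emitted=0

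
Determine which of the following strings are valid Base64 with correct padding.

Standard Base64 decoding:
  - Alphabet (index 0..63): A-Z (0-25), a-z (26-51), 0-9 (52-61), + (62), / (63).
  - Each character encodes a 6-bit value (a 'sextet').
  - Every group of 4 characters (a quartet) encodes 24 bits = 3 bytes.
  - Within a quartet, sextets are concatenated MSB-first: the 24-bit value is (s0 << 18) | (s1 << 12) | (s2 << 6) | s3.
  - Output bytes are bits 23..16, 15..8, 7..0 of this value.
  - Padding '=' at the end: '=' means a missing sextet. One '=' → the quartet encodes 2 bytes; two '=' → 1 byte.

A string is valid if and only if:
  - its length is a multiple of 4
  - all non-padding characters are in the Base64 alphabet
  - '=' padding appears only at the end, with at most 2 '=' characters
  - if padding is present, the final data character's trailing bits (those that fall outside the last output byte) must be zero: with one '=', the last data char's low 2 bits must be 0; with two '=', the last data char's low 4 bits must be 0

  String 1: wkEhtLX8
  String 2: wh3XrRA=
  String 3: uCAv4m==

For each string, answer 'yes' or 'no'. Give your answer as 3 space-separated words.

String 1: 'wkEhtLX8' → valid
String 2: 'wh3XrRA=' → valid
String 3: 'uCAv4m==' → invalid (bad trailing bits)

Answer: yes yes no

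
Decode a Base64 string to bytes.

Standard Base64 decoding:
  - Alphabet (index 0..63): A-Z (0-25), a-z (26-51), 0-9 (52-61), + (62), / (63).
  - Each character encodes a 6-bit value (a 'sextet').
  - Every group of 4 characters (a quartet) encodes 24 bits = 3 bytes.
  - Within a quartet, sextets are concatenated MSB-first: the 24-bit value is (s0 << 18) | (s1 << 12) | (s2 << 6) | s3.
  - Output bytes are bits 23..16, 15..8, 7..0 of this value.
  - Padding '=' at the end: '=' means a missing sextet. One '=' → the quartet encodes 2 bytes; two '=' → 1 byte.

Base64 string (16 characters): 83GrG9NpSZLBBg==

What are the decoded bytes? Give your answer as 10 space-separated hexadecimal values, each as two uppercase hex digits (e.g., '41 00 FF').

Answer: F3 71 AB 1B D3 69 49 92 C1 06

Derivation:
After char 0 ('8'=60): chars_in_quartet=1 acc=0x3C bytes_emitted=0
After char 1 ('3'=55): chars_in_quartet=2 acc=0xF37 bytes_emitted=0
After char 2 ('G'=6): chars_in_quartet=3 acc=0x3CDC6 bytes_emitted=0
After char 3 ('r'=43): chars_in_quartet=4 acc=0xF371AB -> emit F3 71 AB, reset; bytes_emitted=3
After char 4 ('G'=6): chars_in_quartet=1 acc=0x6 bytes_emitted=3
After char 5 ('9'=61): chars_in_quartet=2 acc=0x1BD bytes_emitted=3
After char 6 ('N'=13): chars_in_quartet=3 acc=0x6F4D bytes_emitted=3
After char 7 ('p'=41): chars_in_quartet=4 acc=0x1BD369 -> emit 1B D3 69, reset; bytes_emitted=6
After char 8 ('S'=18): chars_in_quartet=1 acc=0x12 bytes_emitted=6
After char 9 ('Z'=25): chars_in_quartet=2 acc=0x499 bytes_emitted=6
After char 10 ('L'=11): chars_in_quartet=3 acc=0x1264B bytes_emitted=6
After char 11 ('B'=1): chars_in_quartet=4 acc=0x4992C1 -> emit 49 92 C1, reset; bytes_emitted=9
After char 12 ('B'=1): chars_in_quartet=1 acc=0x1 bytes_emitted=9
After char 13 ('g'=32): chars_in_quartet=2 acc=0x60 bytes_emitted=9
Padding '==': partial quartet acc=0x60 -> emit 06; bytes_emitted=10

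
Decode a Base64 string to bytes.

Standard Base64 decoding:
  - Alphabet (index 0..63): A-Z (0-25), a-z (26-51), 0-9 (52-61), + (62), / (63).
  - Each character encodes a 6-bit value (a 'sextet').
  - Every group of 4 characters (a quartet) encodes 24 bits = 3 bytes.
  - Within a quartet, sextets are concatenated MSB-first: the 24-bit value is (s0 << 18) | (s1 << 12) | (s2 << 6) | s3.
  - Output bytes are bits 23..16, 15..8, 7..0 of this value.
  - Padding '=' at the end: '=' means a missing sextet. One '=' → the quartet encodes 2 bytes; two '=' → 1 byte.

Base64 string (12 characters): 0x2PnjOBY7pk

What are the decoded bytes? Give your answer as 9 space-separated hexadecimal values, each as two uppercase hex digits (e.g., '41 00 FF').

After char 0 ('0'=52): chars_in_quartet=1 acc=0x34 bytes_emitted=0
After char 1 ('x'=49): chars_in_quartet=2 acc=0xD31 bytes_emitted=0
After char 2 ('2'=54): chars_in_quartet=3 acc=0x34C76 bytes_emitted=0
After char 3 ('P'=15): chars_in_quartet=4 acc=0xD31D8F -> emit D3 1D 8F, reset; bytes_emitted=3
After char 4 ('n'=39): chars_in_quartet=1 acc=0x27 bytes_emitted=3
After char 5 ('j'=35): chars_in_quartet=2 acc=0x9E3 bytes_emitted=3
After char 6 ('O'=14): chars_in_quartet=3 acc=0x278CE bytes_emitted=3
After char 7 ('B'=1): chars_in_quartet=4 acc=0x9E3381 -> emit 9E 33 81, reset; bytes_emitted=6
After char 8 ('Y'=24): chars_in_quartet=1 acc=0x18 bytes_emitted=6
After char 9 ('7'=59): chars_in_quartet=2 acc=0x63B bytes_emitted=6
After char 10 ('p'=41): chars_in_quartet=3 acc=0x18EE9 bytes_emitted=6
After char 11 ('k'=36): chars_in_quartet=4 acc=0x63BA64 -> emit 63 BA 64, reset; bytes_emitted=9

Answer: D3 1D 8F 9E 33 81 63 BA 64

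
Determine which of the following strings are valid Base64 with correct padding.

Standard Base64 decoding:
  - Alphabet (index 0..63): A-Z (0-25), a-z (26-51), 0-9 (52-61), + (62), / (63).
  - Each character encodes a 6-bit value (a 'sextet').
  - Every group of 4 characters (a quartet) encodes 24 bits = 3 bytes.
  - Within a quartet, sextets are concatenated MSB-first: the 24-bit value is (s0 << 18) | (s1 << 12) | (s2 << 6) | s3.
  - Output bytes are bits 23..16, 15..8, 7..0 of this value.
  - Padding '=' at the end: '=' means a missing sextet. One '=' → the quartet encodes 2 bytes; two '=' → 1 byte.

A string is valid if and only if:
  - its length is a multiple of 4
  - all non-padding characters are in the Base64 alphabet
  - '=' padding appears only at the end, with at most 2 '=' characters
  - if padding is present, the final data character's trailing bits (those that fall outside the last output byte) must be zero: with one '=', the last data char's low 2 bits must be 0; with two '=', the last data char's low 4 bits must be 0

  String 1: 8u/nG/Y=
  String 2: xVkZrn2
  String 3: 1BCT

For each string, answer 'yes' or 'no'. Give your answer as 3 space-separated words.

String 1: '8u/nG/Y=' → valid
String 2: 'xVkZrn2' → invalid (len=7 not mult of 4)
String 3: '1BCT' → valid

Answer: yes no yes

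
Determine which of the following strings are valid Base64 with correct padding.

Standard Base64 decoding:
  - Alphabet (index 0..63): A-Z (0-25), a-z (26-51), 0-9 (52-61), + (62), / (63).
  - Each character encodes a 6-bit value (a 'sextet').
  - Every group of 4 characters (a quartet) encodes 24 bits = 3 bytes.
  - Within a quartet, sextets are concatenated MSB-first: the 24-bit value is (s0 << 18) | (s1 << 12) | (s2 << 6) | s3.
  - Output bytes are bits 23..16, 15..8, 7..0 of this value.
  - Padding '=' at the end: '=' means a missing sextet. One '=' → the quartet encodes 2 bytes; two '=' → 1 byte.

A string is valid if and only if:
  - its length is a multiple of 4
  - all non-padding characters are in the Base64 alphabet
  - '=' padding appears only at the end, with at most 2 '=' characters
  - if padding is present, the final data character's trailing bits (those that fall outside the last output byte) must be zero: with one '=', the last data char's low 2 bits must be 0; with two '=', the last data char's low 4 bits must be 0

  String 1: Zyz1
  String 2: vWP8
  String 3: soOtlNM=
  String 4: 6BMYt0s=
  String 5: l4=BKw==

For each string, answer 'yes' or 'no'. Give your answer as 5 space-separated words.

Answer: yes yes yes yes no

Derivation:
String 1: 'Zyz1' → valid
String 2: 'vWP8' → valid
String 3: 'soOtlNM=' → valid
String 4: '6BMYt0s=' → valid
String 5: 'l4=BKw==' → invalid (bad char(s): ['=']; '=' in middle)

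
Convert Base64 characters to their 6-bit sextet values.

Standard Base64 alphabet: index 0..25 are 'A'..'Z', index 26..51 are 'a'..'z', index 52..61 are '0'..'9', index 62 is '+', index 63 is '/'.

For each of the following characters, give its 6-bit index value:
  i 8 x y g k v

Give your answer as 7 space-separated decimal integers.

'i': a..z range, 26 + ord('i') − ord('a') = 34
'8': 0..9 range, 52 + ord('8') − ord('0') = 60
'x': a..z range, 26 + ord('x') − ord('a') = 49
'y': a..z range, 26 + ord('y') − ord('a') = 50
'g': a..z range, 26 + ord('g') − ord('a') = 32
'k': a..z range, 26 + ord('k') − ord('a') = 36
'v': a..z range, 26 + ord('v') − ord('a') = 47

Answer: 34 60 49 50 32 36 47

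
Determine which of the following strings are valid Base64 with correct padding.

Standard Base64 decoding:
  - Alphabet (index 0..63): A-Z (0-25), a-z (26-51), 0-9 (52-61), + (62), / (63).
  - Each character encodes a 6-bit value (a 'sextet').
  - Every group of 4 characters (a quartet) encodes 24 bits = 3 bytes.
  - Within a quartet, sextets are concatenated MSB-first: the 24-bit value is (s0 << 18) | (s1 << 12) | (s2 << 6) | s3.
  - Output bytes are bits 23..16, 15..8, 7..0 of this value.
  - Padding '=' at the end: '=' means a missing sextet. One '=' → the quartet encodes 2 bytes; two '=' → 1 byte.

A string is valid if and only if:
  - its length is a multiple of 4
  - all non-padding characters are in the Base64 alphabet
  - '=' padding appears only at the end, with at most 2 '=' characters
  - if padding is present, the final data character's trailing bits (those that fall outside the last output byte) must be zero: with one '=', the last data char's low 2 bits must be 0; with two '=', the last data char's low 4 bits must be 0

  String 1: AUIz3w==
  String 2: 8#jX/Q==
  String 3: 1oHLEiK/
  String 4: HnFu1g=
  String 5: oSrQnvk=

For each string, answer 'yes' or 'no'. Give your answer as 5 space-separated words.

Answer: yes no yes no yes

Derivation:
String 1: 'AUIz3w==' → valid
String 2: '8#jX/Q==' → invalid (bad char(s): ['#'])
String 3: '1oHLEiK/' → valid
String 4: 'HnFu1g=' → invalid (len=7 not mult of 4)
String 5: 'oSrQnvk=' → valid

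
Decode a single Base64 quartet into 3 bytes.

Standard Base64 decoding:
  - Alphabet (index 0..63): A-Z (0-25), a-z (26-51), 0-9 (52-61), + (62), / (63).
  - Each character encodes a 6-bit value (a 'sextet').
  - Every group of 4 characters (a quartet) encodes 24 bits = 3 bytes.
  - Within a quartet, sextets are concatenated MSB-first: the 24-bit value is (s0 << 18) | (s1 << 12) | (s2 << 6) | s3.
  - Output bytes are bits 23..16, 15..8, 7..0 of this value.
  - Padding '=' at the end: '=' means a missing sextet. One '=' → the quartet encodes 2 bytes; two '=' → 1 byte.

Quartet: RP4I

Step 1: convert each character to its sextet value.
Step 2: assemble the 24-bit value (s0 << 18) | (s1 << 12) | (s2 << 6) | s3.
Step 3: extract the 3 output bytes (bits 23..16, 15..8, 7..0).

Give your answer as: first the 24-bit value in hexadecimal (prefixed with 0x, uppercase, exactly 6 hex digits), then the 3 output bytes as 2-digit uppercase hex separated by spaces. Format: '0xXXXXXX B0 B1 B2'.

Answer: 0x44FE08 44 FE 08

Derivation:
Sextets: R=17, P=15, 4=56, I=8
24-bit: (17<<18) | (15<<12) | (56<<6) | 8
      = 0x440000 | 0x00F000 | 0x000E00 | 0x000008
      = 0x44FE08
Bytes: (v>>16)&0xFF=44, (v>>8)&0xFF=FE, v&0xFF=08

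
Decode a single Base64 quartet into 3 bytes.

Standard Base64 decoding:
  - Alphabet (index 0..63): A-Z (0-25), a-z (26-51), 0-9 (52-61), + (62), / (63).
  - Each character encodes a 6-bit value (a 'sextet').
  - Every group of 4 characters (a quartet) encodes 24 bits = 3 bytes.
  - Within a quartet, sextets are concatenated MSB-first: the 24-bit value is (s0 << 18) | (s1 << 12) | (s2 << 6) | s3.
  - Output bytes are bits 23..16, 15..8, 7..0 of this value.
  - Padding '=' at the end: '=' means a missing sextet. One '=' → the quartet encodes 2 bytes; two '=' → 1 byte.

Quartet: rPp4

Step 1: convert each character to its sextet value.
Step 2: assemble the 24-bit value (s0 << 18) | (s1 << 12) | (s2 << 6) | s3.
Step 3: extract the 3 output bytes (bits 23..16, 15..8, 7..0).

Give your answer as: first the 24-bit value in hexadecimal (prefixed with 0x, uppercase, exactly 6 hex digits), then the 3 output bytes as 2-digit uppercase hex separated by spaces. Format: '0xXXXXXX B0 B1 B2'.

Answer: 0xACFA78 AC FA 78

Derivation:
Sextets: r=43, P=15, p=41, 4=56
24-bit: (43<<18) | (15<<12) | (41<<6) | 56
      = 0xAC0000 | 0x00F000 | 0x000A40 | 0x000038
      = 0xACFA78
Bytes: (v>>16)&0xFF=AC, (v>>8)&0xFF=FA, v&0xFF=78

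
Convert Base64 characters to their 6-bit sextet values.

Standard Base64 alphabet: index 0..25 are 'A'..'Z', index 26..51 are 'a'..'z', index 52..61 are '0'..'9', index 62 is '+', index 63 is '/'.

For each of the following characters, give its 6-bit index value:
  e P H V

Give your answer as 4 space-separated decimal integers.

Answer: 30 15 7 21

Derivation:
'e': a..z range, 26 + ord('e') − ord('a') = 30
'P': A..Z range, ord('P') − ord('A') = 15
'H': A..Z range, ord('H') − ord('A') = 7
'V': A..Z range, ord('V') − ord('A') = 21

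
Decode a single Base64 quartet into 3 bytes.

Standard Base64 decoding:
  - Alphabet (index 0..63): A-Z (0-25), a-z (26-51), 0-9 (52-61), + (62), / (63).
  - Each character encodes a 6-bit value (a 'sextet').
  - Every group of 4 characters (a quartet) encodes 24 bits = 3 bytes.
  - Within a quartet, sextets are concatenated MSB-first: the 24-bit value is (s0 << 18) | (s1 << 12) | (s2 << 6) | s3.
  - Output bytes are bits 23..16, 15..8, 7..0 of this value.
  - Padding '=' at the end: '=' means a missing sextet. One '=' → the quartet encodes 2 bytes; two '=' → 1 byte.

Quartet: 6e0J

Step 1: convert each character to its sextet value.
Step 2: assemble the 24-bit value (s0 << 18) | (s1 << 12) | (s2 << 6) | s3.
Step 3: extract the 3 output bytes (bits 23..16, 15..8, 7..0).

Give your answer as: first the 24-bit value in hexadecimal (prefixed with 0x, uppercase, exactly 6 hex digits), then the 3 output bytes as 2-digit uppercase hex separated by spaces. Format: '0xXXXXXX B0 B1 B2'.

Sextets: 6=58, e=30, 0=52, J=9
24-bit: (58<<18) | (30<<12) | (52<<6) | 9
      = 0xE80000 | 0x01E000 | 0x000D00 | 0x000009
      = 0xE9ED09
Bytes: (v>>16)&0xFF=E9, (v>>8)&0xFF=ED, v&0xFF=09

Answer: 0xE9ED09 E9 ED 09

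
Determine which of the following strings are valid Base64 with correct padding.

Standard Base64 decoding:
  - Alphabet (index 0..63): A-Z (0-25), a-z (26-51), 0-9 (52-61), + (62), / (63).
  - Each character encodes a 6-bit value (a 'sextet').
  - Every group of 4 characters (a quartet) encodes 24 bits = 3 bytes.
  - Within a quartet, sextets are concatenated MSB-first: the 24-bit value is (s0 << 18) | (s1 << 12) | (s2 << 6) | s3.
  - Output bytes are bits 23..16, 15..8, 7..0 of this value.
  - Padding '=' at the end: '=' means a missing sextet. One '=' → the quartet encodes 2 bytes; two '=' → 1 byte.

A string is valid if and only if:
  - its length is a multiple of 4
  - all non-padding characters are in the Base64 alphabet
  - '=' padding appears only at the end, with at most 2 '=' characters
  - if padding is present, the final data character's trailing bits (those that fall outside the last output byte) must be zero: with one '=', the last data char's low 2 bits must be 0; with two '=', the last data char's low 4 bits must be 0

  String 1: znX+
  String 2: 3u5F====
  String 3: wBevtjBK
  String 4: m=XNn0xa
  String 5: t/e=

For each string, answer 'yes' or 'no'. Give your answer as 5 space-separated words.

String 1: 'znX+' → valid
String 2: '3u5F====' → invalid (4 pad chars (max 2))
String 3: 'wBevtjBK' → valid
String 4: 'm=XNn0xa' → invalid (bad char(s): ['=']; '=' in middle)
String 5: 't/e=' → invalid (bad trailing bits)

Answer: yes no yes no no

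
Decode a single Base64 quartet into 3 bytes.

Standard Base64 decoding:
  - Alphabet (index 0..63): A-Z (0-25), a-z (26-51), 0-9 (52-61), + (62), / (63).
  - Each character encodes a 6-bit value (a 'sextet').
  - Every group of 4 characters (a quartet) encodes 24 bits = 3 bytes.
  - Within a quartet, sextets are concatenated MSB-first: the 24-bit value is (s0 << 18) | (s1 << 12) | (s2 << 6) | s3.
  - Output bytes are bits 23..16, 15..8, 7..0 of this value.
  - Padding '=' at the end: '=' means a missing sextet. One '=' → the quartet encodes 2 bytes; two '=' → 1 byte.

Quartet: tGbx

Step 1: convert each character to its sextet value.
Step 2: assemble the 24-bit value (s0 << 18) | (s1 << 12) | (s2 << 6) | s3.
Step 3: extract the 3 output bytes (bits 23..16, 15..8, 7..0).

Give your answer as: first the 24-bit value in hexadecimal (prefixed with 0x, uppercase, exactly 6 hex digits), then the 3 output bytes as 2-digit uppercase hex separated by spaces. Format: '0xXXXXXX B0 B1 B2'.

Answer: 0xB466F1 B4 66 F1

Derivation:
Sextets: t=45, G=6, b=27, x=49
24-bit: (45<<18) | (6<<12) | (27<<6) | 49
      = 0xB40000 | 0x006000 | 0x0006C0 | 0x000031
      = 0xB466F1
Bytes: (v>>16)&0xFF=B4, (v>>8)&0xFF=66, v&0xFF=F1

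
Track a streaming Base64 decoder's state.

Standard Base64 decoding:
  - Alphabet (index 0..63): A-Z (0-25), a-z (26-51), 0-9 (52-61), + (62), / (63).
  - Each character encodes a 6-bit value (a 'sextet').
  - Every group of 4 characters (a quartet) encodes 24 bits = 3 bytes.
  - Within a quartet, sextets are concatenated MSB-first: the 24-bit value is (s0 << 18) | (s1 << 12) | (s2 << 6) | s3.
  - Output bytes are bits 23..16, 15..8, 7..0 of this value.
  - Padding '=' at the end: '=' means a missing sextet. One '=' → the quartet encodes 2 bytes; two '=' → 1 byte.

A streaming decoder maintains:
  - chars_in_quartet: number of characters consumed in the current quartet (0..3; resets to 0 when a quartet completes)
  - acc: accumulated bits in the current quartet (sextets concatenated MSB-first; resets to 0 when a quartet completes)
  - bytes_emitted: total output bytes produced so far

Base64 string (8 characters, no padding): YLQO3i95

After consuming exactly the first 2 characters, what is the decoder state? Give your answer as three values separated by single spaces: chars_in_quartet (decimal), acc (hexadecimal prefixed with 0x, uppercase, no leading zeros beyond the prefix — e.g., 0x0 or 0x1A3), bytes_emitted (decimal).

After char 0 ('Y'=24): chars_in_quartet=1 acc=0x18 bytes_emitted=0
After char 1 ('L'=11): chars_in_quartet=2 acc=0x60B bytes_emitted=0

Answer: 2 0x60B 0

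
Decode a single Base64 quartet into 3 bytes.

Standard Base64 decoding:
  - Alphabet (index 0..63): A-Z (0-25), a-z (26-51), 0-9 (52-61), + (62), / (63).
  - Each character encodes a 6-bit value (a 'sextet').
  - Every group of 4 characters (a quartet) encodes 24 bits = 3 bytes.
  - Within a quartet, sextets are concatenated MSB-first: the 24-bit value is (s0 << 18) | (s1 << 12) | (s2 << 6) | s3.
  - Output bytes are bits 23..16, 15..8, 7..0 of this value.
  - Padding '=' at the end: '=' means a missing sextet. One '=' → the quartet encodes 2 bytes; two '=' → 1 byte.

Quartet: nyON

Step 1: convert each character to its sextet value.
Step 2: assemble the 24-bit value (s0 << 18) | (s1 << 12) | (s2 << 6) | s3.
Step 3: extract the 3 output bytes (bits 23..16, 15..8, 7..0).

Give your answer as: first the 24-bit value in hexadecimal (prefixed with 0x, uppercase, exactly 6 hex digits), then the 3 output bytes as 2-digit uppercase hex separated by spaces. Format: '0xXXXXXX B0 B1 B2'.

Answer: 0x9F238D 9F 23 8D

Derivation:
Sextets: n=39, y=50, O=14, N=13
24-bit: (39<<18) | (50<<12) | (14<<6) | 13
      = 0x9C0000 | 0x032000 | 0x000380 | 0x00000D
      = 0x9F238D
Bytes: (v>>16)&0xFF=9F, (v>>8)&0xFF=23, v&0xFF=8D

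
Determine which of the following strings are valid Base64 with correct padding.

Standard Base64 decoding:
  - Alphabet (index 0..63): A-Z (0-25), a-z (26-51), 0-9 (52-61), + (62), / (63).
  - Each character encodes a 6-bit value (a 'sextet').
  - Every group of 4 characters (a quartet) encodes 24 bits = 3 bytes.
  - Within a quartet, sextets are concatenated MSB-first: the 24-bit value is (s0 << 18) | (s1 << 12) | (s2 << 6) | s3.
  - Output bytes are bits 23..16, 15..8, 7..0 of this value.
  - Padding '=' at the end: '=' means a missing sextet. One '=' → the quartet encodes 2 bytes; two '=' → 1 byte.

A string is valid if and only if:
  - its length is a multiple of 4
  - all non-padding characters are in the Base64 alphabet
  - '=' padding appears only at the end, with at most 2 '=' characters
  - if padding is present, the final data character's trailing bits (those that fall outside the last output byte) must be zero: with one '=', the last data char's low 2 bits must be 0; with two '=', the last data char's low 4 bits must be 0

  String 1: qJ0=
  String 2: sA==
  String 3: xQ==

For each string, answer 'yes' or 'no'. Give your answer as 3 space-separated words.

Answer: yes yes yes

Derivation:
String 1: 'qJ0=' → valid
String 2: 'sA==' → valid
String 3: 'xQ==' → valid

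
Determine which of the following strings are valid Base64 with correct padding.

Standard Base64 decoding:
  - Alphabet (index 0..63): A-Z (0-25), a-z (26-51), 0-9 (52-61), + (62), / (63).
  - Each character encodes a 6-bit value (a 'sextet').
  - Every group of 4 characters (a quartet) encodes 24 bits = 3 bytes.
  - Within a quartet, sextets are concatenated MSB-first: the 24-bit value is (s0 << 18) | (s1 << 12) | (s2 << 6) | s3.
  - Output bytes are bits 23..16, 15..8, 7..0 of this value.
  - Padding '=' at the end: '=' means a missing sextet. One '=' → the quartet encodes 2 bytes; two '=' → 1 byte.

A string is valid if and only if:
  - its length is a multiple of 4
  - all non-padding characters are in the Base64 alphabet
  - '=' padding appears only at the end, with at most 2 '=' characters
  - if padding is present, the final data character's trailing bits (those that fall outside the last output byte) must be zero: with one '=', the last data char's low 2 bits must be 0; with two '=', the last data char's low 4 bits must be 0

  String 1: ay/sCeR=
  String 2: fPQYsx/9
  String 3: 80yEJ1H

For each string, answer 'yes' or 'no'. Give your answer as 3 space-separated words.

String 1: 'ay/sCeR=' → invalid (bad trailing bits)
String 2: 'fPQYsx/9' → valid
String 3: '80yEJ1H' → invalid (len=7 not mult of 4)

Answer: no yes no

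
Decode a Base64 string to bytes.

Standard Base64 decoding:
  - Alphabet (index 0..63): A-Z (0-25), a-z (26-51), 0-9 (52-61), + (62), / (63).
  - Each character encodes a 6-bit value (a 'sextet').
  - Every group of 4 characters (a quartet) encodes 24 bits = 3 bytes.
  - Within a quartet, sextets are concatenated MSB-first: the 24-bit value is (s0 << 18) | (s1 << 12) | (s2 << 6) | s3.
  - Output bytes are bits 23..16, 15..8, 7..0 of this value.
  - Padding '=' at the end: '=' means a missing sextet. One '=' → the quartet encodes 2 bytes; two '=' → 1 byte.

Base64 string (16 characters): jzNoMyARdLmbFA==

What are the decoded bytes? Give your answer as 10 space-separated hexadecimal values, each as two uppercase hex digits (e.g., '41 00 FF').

Answer: 8F 33 68 33 20 11 74 B9 9B 14

Derivation:
After char 0 ('j'=35): chars_in_quartet=1 acc=0x23 bytes_emitted=0
After char 1 ('z'=51): chars_in_quartet=2 acc=0x8F3 bytes_emitted=0
After char 2 ('N'=13): chars_in_quartet=3 acc=0x23CCD bytes_emitted=0
After char 3 ('o'=40): chars_in_quartet=4 acc=0x8F3368 -> emit 8F 33 68, reset; bytes_emitted=3
After char 4 ('M'=12): chars_in_quartet=1 acc=0xC bytes_emitted=3
After char 5 ('y'=50): chars_in_quartet=2 acc=0x332 bytes_emitted=3
After char 6 ('A'=0): chars_in_quartet=3 acc=0xCC80 bytes_emitted=3
After char 7 ('R'=17): chars_in_quartet=4 acc=0x332011 -> emit 33 20 11, reset; bytes_emitted=6
After char 8 ('d'=29): chars_in_quartet=1 acc=0x1D bytes_emitted=6
After char 9 ('L'=11): chars_in_quartet=2 acc=0x74B bytes_emitted=6
After char 10 ('m'=38): chars_in_quartet=3 acc=0x1D2E6 bytes_emitted=6
After char 11 ('b'=27): chars_in_quartet=4 acc=0x74B99B -> emit 74 B9 9B, reset; bytes_emitted=9
After char 12 ('F'=5): chars_in_quartet=1 acc=0x5 bytes_emitted=9
After char 13 ('A'=0): chars_in_quartet=2 acc=0x140 bytes_emitted=9
Padding '==': partial quartet acc=0x140 -> emit 14; bytes_emitted=10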